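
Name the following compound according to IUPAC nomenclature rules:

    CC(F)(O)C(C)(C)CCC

Counting along the main chain through the –OH group gives 6 carbons: the parent is hexane.
The principal characteristic group is an alcohol (–OH), named with the suffix -ol.
The numbering direction is chosen so that numbering from this end puts the hydroxyl group at C-2 rather than C-5.
With this numbering: the hydroxyl at C-2; a fluoro group at C-2; two methyl groups at C-3.
Substituent prefixes are cited in alphabetical order (multiplying prefixes like di-/tri- are ignored for ordering).
The name is 2-fluoro-3,3-dimethylhexan-2-ol.

2-fluoro-3,3-dimethylhexan-2-ol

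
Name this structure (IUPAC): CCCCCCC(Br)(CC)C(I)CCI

The longest continuous carbon chain has 10 atoms, so the parent hydride is decane.
Number the chain so that the substituent locant set {1,3,4,4} is lower than {7,7,8,10} at the first point of difference.
This places a bromo group at C-4; an ethyl group at C-4; iodo groups at C-1 and C-3.
Substituent prefixes are cited in alphabetical order (multiplying prefixes like di-/tri- are ignored for ordering).
Assembling the pieces gives 4-bromo-4-ethyl-1,3-diiododecane.

4-bromo-4-ethyl-1,3-diiododecane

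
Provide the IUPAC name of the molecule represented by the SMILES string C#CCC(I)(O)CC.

The longest carbon chain that includes the –OH group and the multiple bond has 6 carbons, so the parent hydride is hexane.
An alcohol (–OH) is the principal characteristic group, giving the suffix -ol.
The chain contains a C≡C triple bond, so the unsaturation ending is -yne.
Choose the numbering such that numbering from this end puts the hydroxyl group at C-3 rather than C-4.
This places the hydroxyl at C-3; the triple bond between C-5 and C-6; an iodo group at C-3.
Assembling the pieces gives 3-iodohex-5-yn-3-ol.

3-iodohex-5-yn-3-ol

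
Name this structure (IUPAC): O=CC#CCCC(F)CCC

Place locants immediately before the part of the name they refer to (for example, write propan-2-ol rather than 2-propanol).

6-fluoronon-2-ynal

Counting along the main chain through the –CHO group and the multiple bond gives 9 carbons: the parent is nonane.
The principal characteristic group is an aldehyde (terminal –CHO), named with the suffix -al.
A C≡C triple bond in the chain gives the infix -yne-.
Number the chain so that the aldehyde carbon is C-1 by definition.
With this numbering: the triple bond between C-2 and C-3; a fluoro group at C-6.
Putting it together: 6-fluoronon-2-ynal.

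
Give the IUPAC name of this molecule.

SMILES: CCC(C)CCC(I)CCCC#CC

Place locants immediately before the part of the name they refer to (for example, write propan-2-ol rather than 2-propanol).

The longest chain bearing the multiple bond is 12 carbons long (dodecane).
The chain contains a C≡C triple bond, so the unsaturation ending is -yne.
The numbering direction is chosen so that numbering from this end puts the triple bond at C-2 rather than C-10.
This places the triple bond between C-2 and C-3; an iodo group at C-7; a methyl group at C-10.
Prefixes are listed alphabetically: iodo, methyl.
Assembling the pieces gives 7-iodo-10-methyldodec-2-yne.

7-iodo-10-methyldodec-2-yne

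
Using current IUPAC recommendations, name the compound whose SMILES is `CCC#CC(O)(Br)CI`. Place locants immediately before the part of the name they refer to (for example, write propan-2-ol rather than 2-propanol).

Counting along the main chain through the –OH group and the multiple bond gives 6 carbons: the parent is hexane.
The highest-priority functional group is an alcohol (–OH), so the name ends in -ol.
A C≡C triple bond in the chain gives the infix -yne-.
The numbering direction is chosen so that numbering from this end puts the hydroxyl group at C-2 rather than C-5.
This places the hydroxyl at C-2; the triple bond between C-3 and C-4; a bromo group at C-2; an iodo group at C-1.
Prefixes are listed alphabetically: bromo, iodo.
Putting it together: 2-bromo-1-iodohex-3-yn-2-ol.

2-bromo-1-iodohex-3-yn-2-ol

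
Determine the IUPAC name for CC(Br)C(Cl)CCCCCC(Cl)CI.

The parent chain contains 10 carbons (decane).
Choose the numbering such that the substituent locant set {1,2,8,9} is lower than {2,3,9,10} at the first point of difference.
This places a bromo group at C-9; chloro groups at C-2 and C-8; an iodo group at C-1.
Prefixes are listed alphabetically: bromo, chloro, iodo.
Putting it together: 9-bromo-2,8-dichloro-1-iododecane.

9-bromo-2,8-dichloro-1-iododecane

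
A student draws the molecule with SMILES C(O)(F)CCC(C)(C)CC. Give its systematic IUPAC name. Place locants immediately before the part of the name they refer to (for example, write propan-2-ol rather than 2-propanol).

1-fluoro-4,4-dimethylhexan-1-ol

Counting along the main chain through the –OH group gives 6 carbons: the parent is hexane.
An alcohol (–OH) is the principal characteristic group, giving the suffix -ol.
Choose the numbering such that numbering from this end puts the hydroxyl group at C-1 rather than C-6.
That gives the hydroxyl at C-1; a fluoro group at C-1; two methyl groups at C-4.
The substituents are ordered alphabetically, ignoring any di-/tri- multipliers.
Assembling the pieces gives 1-fluoro-4,4-dimethylhexan-1-ol.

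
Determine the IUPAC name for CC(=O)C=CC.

The longest carbon chain that includes the carbonyl and the multiple bond has 5 carbons, so the parent hydride is pentane.
The highest-priority functional group is a ketone (C=O on an internal carbon), so the name ends in -one.
A C=C double bond in the chain gives the infix -ene-.
Number the chain so that numbering from this end puts the carbonyl group at C-2 rather than C-4.
This places the carbonyl at C-2; the double bond between C-3 and C-4.
The name is pent-3-en-2-one.

pent-3-en-2-one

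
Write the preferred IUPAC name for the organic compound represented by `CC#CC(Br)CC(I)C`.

4-bromo-6-iodohept-2-yne

Counting along the main chain through the multiple bond gives 7 carbons: the parent is heptane.
A C≡C triple bond in the chain gives the infix -yne-.
Number the chain so that numbering from this end puts the triple bond at C-2 rather than C-5.
This places the triple bond between C-2 and C-3; a bromo group at C-4; an iodo group at C-6.
Prefixes are listed alphabetically: bromo, iodo.
Putting it together: 4-bromo-6-iodohept-2-yne.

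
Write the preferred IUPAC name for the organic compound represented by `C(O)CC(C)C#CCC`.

The longest chain bearing the –OH group and the multiple bond is 7 carbons long (heptane).
The highest-priority functional group is an alcohol (–OH), so the name ends in -ol.
The chain contains a C≡C triple bond, so the unsaturation ending is -yne.
Number the chain so that numbering from this end puts the hydroxyl group at C-1 rather than C-7.
That gives the hydroxyl at C-1; the triple bond between C-4 and C-5; a methyl group at C-3.
Assembling the pieces gives 3-methylhept-4-yn-1-ol.

3-methylhept-4-yn-1-ol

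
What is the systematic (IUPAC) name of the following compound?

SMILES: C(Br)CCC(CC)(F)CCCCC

The longest carbon chain is 9 atoms: the parent is nonane.
Choose the numbering such that the substituent locant set {1,4,4} is lower than {6,6,9} at the first point of difference.
This places a bromo group at C-1; an ethyl group at C-4; a fluoro group at C-4.
The substituents are ordered alphabetically, ignoring any di-/tri- multipliers.
Putting it together: 1-bromo-4-ethyl-4-fluorononane.

1-bromo-4-ethyl-4-fluorononane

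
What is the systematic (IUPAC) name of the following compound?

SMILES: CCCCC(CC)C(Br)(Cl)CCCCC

The parent chain contains 11 carbons (undecane).
The numbering direction is chosen so that the substituent locant set {5,6,6} is lower than {6,6,7} at the first point of difference.
This places a bromo group at C-6; a chloro group at C-6; an ethyl group at C-5.
Prefixes are listed alphabetically: bromo, chloro, ethyl.
Assembling the pieces gives 6-bromo-6-chloro-5-ethylundecane.

6-bromo-6-chloro-5-ethylundecane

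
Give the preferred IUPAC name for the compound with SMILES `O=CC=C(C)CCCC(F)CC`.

The longest chain bearing the –CHO group and the multiple bond is 9 carbons long (nonane).
The principal characteristic group is an aldehyde (terminal –CHO), named with the suffix -al.
There is one C=C double bond, indicated by the ending -ene.
The numbering direction is chosen so that the aldehyde carbon is C-1 by definition.
With this numbering: the double bond between C-2 and C-3; a fluoro group at C-7; a methyl group at C-3.
Substituent prefixes are cited in alphabetical order (multiplying prefixes like di-/tri- are ignored for ordering).
Assembling the pieces gives 7-fluoro-3-methylnon-2-enal.

7-fluoro-3-methylnon-2-enal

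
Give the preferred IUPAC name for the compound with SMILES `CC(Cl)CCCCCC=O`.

The longest carbon chain that includes the –CHO group has 8 carbons, so the parent hydride is octane.
An aldehyde (terminal –CHO) is the principal characteristic group, giving the suffix -al.
Number the chain so that the aldehyde carbon is C-1 by definition.
That gives a chloro group at C-7.
Putting it together: 7-chlorooctanal.

7-chlorooctanal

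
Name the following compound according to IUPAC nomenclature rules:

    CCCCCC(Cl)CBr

The longest carbon chain is 7 atoms: the parent is heptane.
Number the chain so that the substituent locant set {1,2} is lower than {6,7} at the first point of difference.
This places a bromo group at C-1; a chloro group at C-2.
Prefixes are listed alphabetically: bromo, chloro.
The name is 1-bromo-2-chloroheptane.

1-bromo-2-chloroheptane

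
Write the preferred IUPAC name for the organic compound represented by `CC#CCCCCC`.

oct-2-yne

Counting along the main chain through the multiple bond gives 8 carbons: the parent is octane.
The chain contains a C≡C triple bond, so the unsaturation ending is -yne.
Number the chain so that numbering from this end puts the triple bond at C-2 rather than C-6.
This places the triple bond between C-2 and C-3.
Putting it together: oct-2-yne.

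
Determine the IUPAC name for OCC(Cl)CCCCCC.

2-chlorooctan-1-ol

The longest chain bearing the –OH group is 8 carbons long (octane).
An alcohol (–OH) is the principal characteristic group, giving the suffix -ol.
The numbering direction is chosen so that numbering from this end puts the hydroxyl group at C-1 rather than C-8.
That gives the hydroxyl at C-1; a chloro group at C-2.
The name is 2-chlorooctan-1-ol.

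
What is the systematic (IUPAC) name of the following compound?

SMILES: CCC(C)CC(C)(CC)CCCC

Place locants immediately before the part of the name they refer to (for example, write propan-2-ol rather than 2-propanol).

The longest carbon chain is 9 atoms: the parent is nonane.
Choose the numbering such that the substituent locant set {3,5,5} is lower than {5,5,7} at the first point of difference.
With this numbering: an ethyl group at C-5; methyl groups at C-3 and C-5.
The substituents are ordered alphabetically, ignoring any di-/tri- multipliers.
The name is 5-ethyl-3,5-dimethylnonane.

5-ethyl-3,5-dimethylnonane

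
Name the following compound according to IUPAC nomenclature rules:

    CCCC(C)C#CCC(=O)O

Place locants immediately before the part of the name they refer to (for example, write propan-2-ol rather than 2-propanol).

5-methyloct-3-ynoic acid

Counting along the main chain through the –COOH group and the multiple bond gives 8 carbons: the parent is octane.
A carboxylic acid (terminal –COOH) is the principal characteristic group, giving the suffix -oic acid.
The chain contains a C≡C triple bond, so the unsaturation ending is -yne.
Choose the numbering such that the carboxylic acid carbon is C-1 by definition.
With this numbering: the triple bond between C-3 and C-4; a methyl group at C-5.
Assembling the pieces gives 5-methyloct-3-ynoic acid.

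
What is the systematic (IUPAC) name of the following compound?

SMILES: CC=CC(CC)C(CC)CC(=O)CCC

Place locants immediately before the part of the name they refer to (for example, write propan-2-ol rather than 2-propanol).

6,7-diethyldec-8-en-4-one

The longest chain bearing the carbonyl and the multiple bond is 10 carbons long (decane).
A ketone (C=O on an internal carbon) is the principal characteristic group, giving the suffix -one.
There is one C=C double bond, indicated by the ending -ene.
The numbering direction is chosen so that numbering from this end puts the carbonyl group at C-4 rather than C-7.
That gives the carbonyl at C-4; the double bond between C-8 and C-9; ethyl groups at C-6 and C-7.
The name is 6,7-diethyldec-8-en-4-one.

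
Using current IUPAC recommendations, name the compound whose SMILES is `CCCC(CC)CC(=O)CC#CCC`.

The longest carbon chain that includes the carbonyl and the multiple bond has 11 carbons, so the parent hydride is undecane.
A ketone (C=O on an internal carbon) is the principal characteristic group, giving the suffix -one.
There is one C≡C triple bond, indicated by the ending -yne.
Choose the numbering such that numbering from this end puts the triple bond at C-3 rather than C-8.
That gives the carbonyl at C-6; the triple bond between C-3 and C-4; an ethyl group at C-8.
The name is 8-ethylundec-3-yn-6-one.

8-ethylundec-3-yn-6-one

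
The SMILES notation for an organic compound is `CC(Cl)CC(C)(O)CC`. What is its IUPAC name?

5-chloro-3-methylhexan-3-ol

The longest carbon chain that includes the –OH group has 6 carbons, so the parent hydride is hexane.
The highest-priority functional group is an alcohol (–OH), so the name ends in -ol.
Number the chain so that numbering from this end puts the hydroxyl group at C-3 rather than C-4.
With this numbering: the hydroxyl at C-3; a chloro group at C-5; a methyl group at C-3.
Substituent prefixes are cited in alphabetical order (multiplying prefixes like di-/tri- are ignored for ordering).
The name is 5-chloro-3-methylhexan-3-ol.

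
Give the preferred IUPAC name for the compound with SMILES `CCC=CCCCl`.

The longest chain bearing the multiple bond is 6 carbons long (hexane).
There is one C=C double bond, indicated by the ending -ene.
Number the chain so that the substituent locant set {1} is lower than {6} at the first point of difference.
With this numbering: the double bond between C-3 and C-4; a chloro group at C-1.
The name is 1-chlorohex-3-ene.

1-chlorohex-3-ene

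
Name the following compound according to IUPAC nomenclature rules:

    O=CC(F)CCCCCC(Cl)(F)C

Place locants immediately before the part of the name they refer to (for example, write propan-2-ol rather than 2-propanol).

8-chloro-2,8-difluorononanal

The longest carbon chain that includes the –CHO group has 9 carbons, so the parent hydride is nonane.
The principal characteristic group is an aldehyde (terminal –CHO), named with the suffix -al.
Choose the numbering such that the aldehyde carbon is C-1 by definition.
With this numbering: a chloro group at C-8; fluoro groups at C-2 and C-8.
Substituent prefixes are cited in alphabetical order (multiplying prefixes like di-/tri- are ignored for ordering).
Assembling the pieces gives 8-chloro-2,8-difluorononanal.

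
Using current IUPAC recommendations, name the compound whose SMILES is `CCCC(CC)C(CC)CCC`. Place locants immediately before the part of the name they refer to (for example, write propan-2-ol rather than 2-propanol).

4,5-diethyloctane

The parent chain contains 8 carbons (octane).
Both numbering directions give the same locant set; either may be used.
This places ethyl groups at C-4 and C-5.
Assembling the pieces gives 4,5-diethyloctane.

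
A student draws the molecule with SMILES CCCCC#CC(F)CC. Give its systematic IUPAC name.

3-fluoronon-4-yne

Counting along the main chain through the multiple bond gives 9 carbons: the parent is nonane.
There is one C≡C triple bond, indicated by the ending -yne.
Choose the numbering such that numbering from this end puts the triple bond at C-4 rather than C-5.
That gives the triple bond between C-4 and C-5; a fluoro group at C-3.
Assembling the pieces gives 3-fluoronon-4-yne.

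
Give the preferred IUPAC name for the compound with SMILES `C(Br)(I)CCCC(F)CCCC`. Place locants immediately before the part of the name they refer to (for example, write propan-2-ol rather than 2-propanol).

The longest continuous carbon chain has 9 atoms, so the parent hydride is nonane.
Number the chain so that the substituent locant set {1,1,5} is lower than {5,9,9} at the first point of difference.
That gives a bromo group at C-1; a fluoro group at C-5; an iodo group at C-1.
Prefixes are listed alphabetically: bromo, fluoro, iodo.
The name is 1-bromo-5-fluoro-1-iodononane.

1-bromo-5-fluoro-1-iodononane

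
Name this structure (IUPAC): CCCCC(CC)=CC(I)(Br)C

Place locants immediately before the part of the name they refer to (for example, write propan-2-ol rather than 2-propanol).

The longest chain bearing the multiple bond is 8 carbons long (octane).
A C=C double bond in the chain gives the infix -ene-.
The numbering direction is chosen so that numbering from this end puts the double bond at C-3 rather than C-5.
This places the double bond between C-3 and C-4; a bromo group at C-2; an ethyl group at C-4; an iodo group at C-2.
The substituents are ordered alphabetically, ignoring any di-/tri- multipliers.
The name is 2-bromo-4-ethyl-2-iodooct-3-ene.

2-bromo-4-ethyl-2-iodooct-3-ene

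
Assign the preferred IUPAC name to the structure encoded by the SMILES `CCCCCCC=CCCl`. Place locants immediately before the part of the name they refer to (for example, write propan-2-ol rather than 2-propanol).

1-chloronon-2-ene

The longest carbon chain that includes the multiple bond has 9 carbons, so the parent hydride is nonane.
There is one C=C double bond, indicated by the ending -ene.
The numbering direction is chosen so that numbering from this end puts the double bond at C-2 rather than C-7.
That gives the double bond between C-2 and C-3; a chloro group at C-1.
Assembling the pieces gives 1-chloronon-2-ene.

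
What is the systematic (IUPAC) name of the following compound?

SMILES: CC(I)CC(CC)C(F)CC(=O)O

The longest carbon chain that includes the –COOH group has 7 carbons, so the parent hydride is heptane.
The principal characteristic group is a carboxylic acid (terminal –COOH), named with the suffix -oic acid.
The numbering direction is chosen so that the carboxylic acid carbon is C-1 by definition.
That gives an ethyl group at C-4; a fluoro group at C-3; an iodo group at C-6.
Substituent prefixes are cited in alphabetical order (multiplying prefixes like di-/tri- are ignored for ordering).
Assembling the pieces gives 4-ethyl-3-fluoro-6-iodoheptanoic acid.

4-ethyl-3-fluoro-6-iodoheptanoic acid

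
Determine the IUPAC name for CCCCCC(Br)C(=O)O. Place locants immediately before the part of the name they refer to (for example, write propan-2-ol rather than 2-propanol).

2-bromoheptanoic acid

The longest carbon chain that includes the –COOH group has 7 carbons, so the parent hydride is heptane.
The highest-priority functional group is a carboxylic acid (terminal –COOH), so the name ends in -oic acid.
Choose the numbering such that the carboxylic acid carbon is C-1 by definition.
This places a bromo group at C-2.
Putting it together: 2-bromoheptanoic acid.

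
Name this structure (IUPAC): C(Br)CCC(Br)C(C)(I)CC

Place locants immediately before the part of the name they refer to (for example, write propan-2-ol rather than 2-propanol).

The parent chain contains 7 carbons (heptane).
Choose the numbering such that the substituent locant set {1,4,5,5} is lower than {3,3,4,7} at the first point of difference.
This places bromo groups at C-1 and C-4; an iodo group at C-5; a methyl group at C-5.
The substituents are ordered alphabetically, ignoring any di-/tri- multipliers.
Assembling the pieces gives 1,4-dibromo-5-iodo-5-methylheptane.

1,4-dibromo-5-iodo-5-methylheptane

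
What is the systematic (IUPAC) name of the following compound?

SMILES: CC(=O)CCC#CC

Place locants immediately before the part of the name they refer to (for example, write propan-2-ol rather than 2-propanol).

The longest carbon chain that includes the carbonyl and the multiple bond has 7 carbons, so the parent hydride is heptane.
The principal characteristic group is a ketone (C=O on an internal carbon), named with the suffix -one.
The chain contains a C≡C triple bond, so the unsaturation ending is -yne.
Choose the numbering such that numbering from this end puts the carbonyl group at C-2 rather than C-6.
This places the carbonyl at C-2; the triple bond between C-5 and C-6.
Assembling the pieces gives hept-5-yn-2-one.

hept-5-yn-2-one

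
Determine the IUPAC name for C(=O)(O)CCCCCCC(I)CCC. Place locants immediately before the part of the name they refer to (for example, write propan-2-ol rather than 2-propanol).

8-iodoundecanoic acid

The longest carbon chain that includes the –COOH group has 11 carbons, so the parent hydride is undecane.
The highest-priority functional group is a carboxylic acid (terminal –COOH), so the name ends in -oic acid.
The numbering direction is chosen so that the carboxylic acid carbon is C-1 by definition.
This places an iodo group at C-8.
Putting it together: 8-iodoundecanoic acid.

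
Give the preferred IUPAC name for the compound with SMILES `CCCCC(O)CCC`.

octan-4-ol

Counting along the main chain through the –OH group gives 8 carbons: the parent is octane.
An alcohol (–OH) is the principal characteristic group, giving the suffix -ol.
The numbering direction is chosen so that numbering from this end puts the hydroxyl group at C-4 rather than C-5.
With this numbering: the hydroxyl at C-4.
Assembling the pieces gives octan-4-ol.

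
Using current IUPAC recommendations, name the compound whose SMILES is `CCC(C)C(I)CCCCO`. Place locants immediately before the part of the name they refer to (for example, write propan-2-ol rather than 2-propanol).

5-iodo-6-methyloctan-1-ol

Counting along the main chain through the –OH group gives 8 carbons: the parent is octane.
The highest-priority functional group is an alcohol (–OH), so the name ends in -ol.
Number the chain so that numbering from this end puts the hydroxyl group at C-1 rather than C-8.
This places the hydroxyl at C-1; an iodo group at C-5; a methyl group at C-6.
The substituents are ordered alphabetically, ignoring any di-/tri- multipliers.
Assembling the pieces gives 5-iodo-6-methyloctan-1-ol.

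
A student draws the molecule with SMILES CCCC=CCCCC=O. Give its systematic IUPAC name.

The longest carbon chain that includes the –CHO group and the multiple bond has 9 carbons, so the parent hydride is nonane.
The principal characteristic group is an aldehyde (terminal –CHO), named with the suffix -al.
A C=C double bond in the chain gives the infix -ene-.
The numbering direction is chosen so that the aldehyde carbon is C-1 by definition.
That gives the double bond between C-5 and C-6.
Assembling the pieces gives non-5-enal.

non-5-enal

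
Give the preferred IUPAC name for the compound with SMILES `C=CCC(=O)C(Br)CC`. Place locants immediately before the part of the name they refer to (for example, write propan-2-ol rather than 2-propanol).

Counting along the main chain through the carbonyl and the multiple bond gives 7 carbons: the parent is heptane.
A ketone (C=O on an internal carbon) is the principal characteristic group, giving the suffix -one.
A C=C double bond in the chain gives the infix -ene-.
Choose the numbering such that numbering from this end puts the double bond at C-1 rather than C-6.
That gives the carbonyl at C-4; the double bond between C-1 and C-2; a bromo group at C-5.
Assembling the pieces gives 5-bromohept-1-en-4-one.

5-bromohept-1-en-4-one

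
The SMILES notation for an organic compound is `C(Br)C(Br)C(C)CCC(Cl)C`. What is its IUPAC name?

The parent chain contains 7 carbons (heptane).
Choose the numbering such that the substituent locant set {1,2,3,6} is lower than {2,5,6,7} at the first point of difference.
With this numbering: bromo groups at C-1 and C-2; a chloro group at C-6; a methyl group at C-3.
Substituent prefixes are cited in alphabetical order (multiplying prefixes like di-/tri- are ignored for ordering).
Assembling the pieces gives 1,2-dibromo-6-chloro-3-methylheptane.

1,2-dibromo-6-chloro-3-methylheptane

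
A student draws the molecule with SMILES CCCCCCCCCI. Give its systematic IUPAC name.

The parent chain contains 9 carbons (nonane).
Choose the numbering such that the substituent locant set {1} is lower than {9} at the first point of difference.
This places an iodo group at C-1.
The name is 1-iodononane.

1-iodononane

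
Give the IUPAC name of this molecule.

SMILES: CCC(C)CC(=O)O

3-methylpentanoic acid

Counting along the main chain through the –COOH group gives 5 carbons: the parent is pentane.
The principal characteristic group is a carboxylic acid (terminal –COOH), named with the suffix -oic acid.
The numbering direction is chosen so that the carboxylic acid carbon is C-1 by definition.
This places a methyl group at C-3.
Putting it together: 3-methylpentanoic acid.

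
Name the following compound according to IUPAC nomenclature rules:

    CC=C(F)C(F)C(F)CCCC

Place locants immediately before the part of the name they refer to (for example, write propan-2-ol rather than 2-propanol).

3,4,5-trifluoronon-2-ene

The longest carbon chain that includes the multiple bond has 9 carbons, so the parent hydride is nonane.
There is one C=C double bond, indicated by the ending -ene.
The numbering direction is chosen so that numbering from this end puts the double bond at C-2 rather than C-7.
With this numbering: the double bond between C-2 and C-3; fluoro groups at C-3 and C-4 and C-5.
Assembling the pieces gives 3,4,5-trifluoronon-2-ene.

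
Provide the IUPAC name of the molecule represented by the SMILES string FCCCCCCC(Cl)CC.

7-chloro-1-fluorononane

The parent chain contains 9 carbons (nonane).
The numbering direction is chosen so that the substituent locant set {1,7} is lower than {3,9} at the first point of difference.
That gives a chloro group at C-7; a fluoro group at C-1.
Prefixes are listed alphabetically: chloro, fluoro.
Putting it together: 7-chloro-1-fluorononane.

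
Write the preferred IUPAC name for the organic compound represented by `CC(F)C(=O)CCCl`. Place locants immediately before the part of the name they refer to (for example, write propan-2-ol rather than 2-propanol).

1-chloro-4-fluoropentan-3-one

The longest carbon chain that includes the carbonyl has 5 carbons, so the parent hydride is pentane.
The highest-priority functional group is a ketone (C=O on an internal carbon), so the name ends in -one.
The numbering direction is chosen so that the substituent locant set {1,4} is lower than {2,5} at the first point of difference.
That gives the carbonyl at C-3; a chloro group at C-1; a fluoro group at C-4.
Substituent prefixes are cited in alphabetical order (multiplying prefixes like di-/tri- are ignored for ordering).
Putting it together: 1-chloro-4-fluoropentan-3-one.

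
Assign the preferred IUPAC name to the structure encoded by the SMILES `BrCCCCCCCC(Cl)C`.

1-bromo-8-chlorononane

The longest carbon chain is 9 atoms: the parent is nonane.
The numbering direction is chosen so that the substituent locant set {1,8} is lower than {2,9} at the first point of difference.
With this numbering: a bromo group at C-1; a chloro group at C-8.
Prefixes are listed alphabetically: bromo, chloro.
Assembling the pieces gives 1-bromo-8-chlorononane.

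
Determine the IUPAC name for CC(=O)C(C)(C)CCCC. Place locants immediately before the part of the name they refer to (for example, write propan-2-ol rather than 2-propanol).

The longest carbon chain that includes the carbonyl has 7 carbons, so the parent hydride is heptane.
A ketone (C=O on an internal carbon) is the principal characteristic group, giving the suffix -one.
The numbering direction is chosen so that numbering from this end puts the carbonyl group at C-2 rather than C-6.
That gives the carbonyl at C-2; two methyl groups at C-3.
Assembling the pieces gives 3,3-dimethylheptan-2-one.

3,3-dimethylheptan-2-one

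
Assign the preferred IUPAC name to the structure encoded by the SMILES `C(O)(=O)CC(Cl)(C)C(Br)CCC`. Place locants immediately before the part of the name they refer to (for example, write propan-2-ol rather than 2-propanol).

Counting along the main chain through the –COOH group gives 7 carbons: the parent is heptane.
The principal characteristic group is a carboxylic acid (terminal –COOH), named with the suffix -oic acid.
The numbering direction is chosen so that the carboxylic acid carbon is C-1 by definition.
That gives a bromo group at C-4; a chloro group at C-3; a methyl group at C-3.
Substituent prefixes are cited in alphabetical order (multiplying prefixes like di-/tri- are ignored for ordering).
The name is 4-bromo-3-chloro-3-methylheptanoic acid.

4-bromo-3-chloro-3-methylheptanoic acid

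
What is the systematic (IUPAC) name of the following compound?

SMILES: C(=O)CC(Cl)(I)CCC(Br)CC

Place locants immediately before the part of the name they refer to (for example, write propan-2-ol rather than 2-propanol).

Counting along the main chain through the –CHO group gives 8 carbons: the parent is octane.
An aldehyde (terminal –CHO) is the principal characteristic group, giving the suffix -al.
Choose the numbering such that the aldehyde carbon is C-1 by definition.
This places a bromo group at C-6; a chloro group at C-3; an iodo group at C-3.
The substituents are ordered alphabetically, ignoring any di-/tri- multipliers.
Assembling the pieces gives 6-bromo-3-chloro-3-iodooctanal.

6-bromo-3-chloro-3-iodooctanal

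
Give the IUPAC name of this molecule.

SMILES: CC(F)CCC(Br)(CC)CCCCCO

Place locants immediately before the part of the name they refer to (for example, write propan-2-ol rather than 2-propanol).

The longest chain bearing the –OH group is 10 carbons long (decane).
The principal characteristic group is an alcohol (–OH), named with the suffix -ol.
The numbering direction is chosen so that numbering from this end puts the hydroxyl group at C-1 rather than C-10.
This places the hydroxyl at C-1; a bromo group at C-6; an ethyl group at C-6; a fluoro group at C-9.
Prefixes are listed alphabetically: bromo, ethyl, fluoro.
Putting it together: 6-bromo-6-ethyl-9-fluorodecan-1-ol.

6-bromo-6-ethyl-9-fluorodecan-1-ol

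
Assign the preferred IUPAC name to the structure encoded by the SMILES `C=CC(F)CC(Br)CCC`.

Counting along the main chain through the multiple bond gives 8 carbons: the parent is octane.
The chain contains a C=C double bond, so the unsaturation ending is -ene.
The numbering direction is chosen so that numbering from this end puts the double bond at C-1 rather than C-7.
This places the double bond between C-1 and C-2; a bromo group at C-5; a fluoro group at C-3.
Substituent prefixes are cited in alphabetical order (multiplying prefixes like di-/tri- are ignored for ordering).
Assembling the pieces gives 5-bromo-3-fluorooct-1-ene.

5-bromo-3-fluorooct-1-ene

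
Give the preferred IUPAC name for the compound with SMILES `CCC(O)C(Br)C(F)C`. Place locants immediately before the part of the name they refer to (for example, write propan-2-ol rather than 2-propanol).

4-bromo-5-fluorohexan-3-ol

The longest carbon chain that includes the –OH group has 6 carbons, so the parent hydride is hexane.
The principal characteristic group is an alcohol (–OH), named with the suffix -ol.
Number the chain so that numbering from this end puts the hydroxyl group at C-3 rather than C-4.
This places the hydroxyl at C-3; a bromo group at C-4; a fluoro group at C-5.
Substituent prefixes are cited in alphabetical order (multiplying prefixes like di-/tri- are ignored for ordering).
Assembling the pieces gives 4-bromo-5-fluorohexan-3-ol.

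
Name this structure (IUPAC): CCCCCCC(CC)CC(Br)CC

The parent chain contains 11 carbons (undecane).
The numbering direction is chosen so that the substituent locant set {3,5} is lower than {7,9} at the first point of difference.
This places a bromo group at C-3; an ethyl group at C-5.
The substituents are ordered alphabetically, ignoring any di-/tri- multipliers.
The name is 3-bromo-5-ethylundecane.

3-bromo-5-ethylundecane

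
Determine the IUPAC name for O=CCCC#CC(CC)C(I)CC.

Counting along the main chain through the –CHO group and the multiple bond gives 9 carbons: the parent is nonane.
An aldehyde (terminal –CHO) is the principal characteristic group, giving the suffix -al.
There is one C≡C triple bond, indicated by the ending -yne.
Choose the numbering such that the aldehyde carbon is C-1 by definition.
With this numbering: the triple bond between C-4 and C-5; an ethyl group at C-6; an iodo group at C-7.
Substituent prefixes are cited in alphabetical order (multiplying prefixes like di-/tri- are ignored for ordering).
Putting it together: 6-ethyl-7-iodonon-4-ynal.

6-ethyl-7-iodonon-4-ynal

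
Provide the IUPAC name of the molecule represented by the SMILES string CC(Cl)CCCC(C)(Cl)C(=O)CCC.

Counting along the main chain through the carbonyl gives 10 carbons: the parent is decane.
The highest-priority functional group is a ketone (C=O on an internal carbon), so the name ends in -one.
Number the chain so that numbering from this end puts the carbonyl group at C-4 rather than C-7.
With this numbering: the carbonyl at C-4; chloro groups at C-5 and C-9; a methyl group at C-5.
Prefixes are listed alphabetically: chloro, methyl.
Assembling the pieces gives 5,9-dichloro-5-methyldecan-4-one.

5,9-dichloro-5-methyldecan-4-one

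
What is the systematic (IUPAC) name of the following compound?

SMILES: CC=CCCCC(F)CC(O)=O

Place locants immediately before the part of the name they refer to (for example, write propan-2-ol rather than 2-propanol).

3-fluoronon-7-enoic acid

The longest carbon chain that includes the –COOH group and the multiple bond has 9 carbons, so the parent hydride is nonane.
The principal characteristic group is a carboxylic acid (terminal –COOH), named with the suffix -oic acid.
There is one C=C double bond, indicated by the ending -ene.
The numbering direction is chosen so that the carboxylic acid carbon is C-1 by definition.
This places the double bond between C-7 and C-8; a fluoro group at C-3.
Assembling the pieces gives 3-fluoronon-7-enoic acid.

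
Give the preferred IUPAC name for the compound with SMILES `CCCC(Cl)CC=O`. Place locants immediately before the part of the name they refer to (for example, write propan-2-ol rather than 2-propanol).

Counting along the main chain through the –CHO group gives 6 carbons: the parent is hexane.
An aldehyde (terminal –CHO) is the principal characteristic group, giving the suffix -al.
The numbering direction is chosen so that the aldehyde carbon is C-1 by definition.
This places a chloro group at C-3.
Assembling the pieces gives 3-chlorohexanal.

3-chlorohexanal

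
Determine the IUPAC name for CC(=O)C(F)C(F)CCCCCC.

The longest chain bearing the carbonyl is 10 carbons long (decane).
The principal characteristic group is a ketone (C=O on an internal carbon), named with the suffix -one.
The numbering direction is chosen so that numbering from this end puts the carbonyl group at C-2 rather than C-9.
This places the carbonyl at C-2; fluoro groups at C-3 and C-4.
Putting it together: 3,4-difluorodecan-2-one.

3,4-difluorodecan-2-one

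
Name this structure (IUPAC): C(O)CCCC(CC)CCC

Counting along the main chain through the –OH group gives 8 carbons: the parent is octane.
The highest-priority functional group is an alcohol (–OH), so the name ends in -ol.
Number the chain so that numbering from this end puts the hydroxyl group at C-1 rather than C-8.
That gives the hydroxyl at C-1; an ethyl group at C-5.
Assembling the pieces gives 5-ethyloctan-1-ol.

5-ethyloctan-1-ol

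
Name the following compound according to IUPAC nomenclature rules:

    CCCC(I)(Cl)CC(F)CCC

The longest carbon chain is 9 atoms: the parent is nonane.
Number the chain so that the substituent locant set {4,4,6} is lower than {4,6,6} at the first point of difference.
This places a chloro group at C-4; a fluoro group at C-6; an iodo group at C-4.
Prefixes are listed alphabetically: chloro, fluoro, iodo.
The name is 4-chloro-6-fluoro-4-iodononane.

4-chloro-6-fluoro-4-iodononane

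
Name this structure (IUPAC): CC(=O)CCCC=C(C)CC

7-methylnon-6-en-2-one

Counting along the main chain through the carbonyl and the multiple bond gives 9 carbons: the parent is nonane.
The principal characteristic group is a ketone (C=O on an internal carbon), named with the suffix -one.
There is one C=C double bond, indicated by the ending -ene.
Choose the numbering such that numbering from this end puts the carbonyl group at C-2 rather than C-8.
This places the carbonyl at C-2; the double bond between C-6 and C-7; a methyl group at C-7.
Assembling the pieces gives 7-methylnon-6-en-2-one.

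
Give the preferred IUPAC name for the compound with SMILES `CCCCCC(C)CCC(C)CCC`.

The longest carbon chain is 12 atoms: the parent is dodecane.
The numbering direction is chosen so that the substituent locant set {4,7} is lower than {6,9} at the first point of difference.
That gives methyl groups at C-4 and C-7.
The name is 4,7-dimethyldodecane.

4,7-dimethyldodecane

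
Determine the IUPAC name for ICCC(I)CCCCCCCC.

1,3-diiodoundecane

The longest continuous carbon chain has 11 atoms, so the parent hydride is undecane.
Number the chain so that the substituent locant set {1,3} is lower than {9,11} at the first point of difference.
That gives iodo groups at C-1 and C-3.
Assembling the pieces gives 1,3-diiodoundecane.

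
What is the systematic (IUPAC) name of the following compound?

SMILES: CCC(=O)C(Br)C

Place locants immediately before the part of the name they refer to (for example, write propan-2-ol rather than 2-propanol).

The longest chain bearing the carbonyl is 5 carbons long (pentane).
The highest-priority functional group is a ketone (C=O on an internal carbon), so the name ends in -one.
Choose the numbering such that the substituent locant set {2} is lower than {4} at the first point of difference.
With this numbering: the carbonyl at C-3; a bromo group at C-2.
The name is 2-bromopentan-3-one.

2-bromopentan-3-one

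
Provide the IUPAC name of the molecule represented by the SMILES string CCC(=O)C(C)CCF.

6-fluoro-4-methylhexan-3-one

The longest chain bearing the carbonyl is 6 carbons long (hexane).
The highest-priority functional group is a ketone (C=O on an internal carbon), so the name ends in -one.
Number the chain so that numbering from this end puts the carbonyl group at C-3 rather than C-4.
This places the carbonyl at C-3; a fluoro group at C-6; a methyl group at C-4.
Prefixes are listed alphabetically: fluoro, methyl.
Assembling the pieces gives 6-fluoro-4-methylhexan-3-one.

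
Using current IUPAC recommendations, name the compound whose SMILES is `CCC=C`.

The longest carbon chain that includes the multiple bond has 4 carbons, so the parent hydride is butane.
There is one C=C double bond, indicated by the ending -ene.
The numbering direction is chosen so that numbering from this end puts the double bond at C-1 rather than C-3.
That gives the double bond between C-1 and C-2.
The name is but-1-ene.

but-1-ene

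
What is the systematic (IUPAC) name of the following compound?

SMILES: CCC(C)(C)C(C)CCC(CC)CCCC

The longest continuous carbon chain has 11 atoms, so the parent hydride is undecane.
Number the chain so that the substituent locant set {3,3,4,7} is lower than {5,8,9,9} at the first point of difference.
That gives an ethyl group at C-7; methyl groups at C-3 (×2) and C-4.
The substituents are ordered alphabetically, ignoring any di-/tri- multipliers.
The name is 7-ethyl-3,3,4-trimethylundecane.

7-ethyl-3,3,4-trimethylundecane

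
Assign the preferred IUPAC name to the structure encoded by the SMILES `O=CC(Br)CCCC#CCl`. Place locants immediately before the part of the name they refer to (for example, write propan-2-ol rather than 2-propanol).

2-bromo-7-chlorohept-6-ynal

The longest chain bearing the –CHO group and the multiple bond is 7 carbons long (heptane).
An aldehyde (terminal –CHO) is the principal characteristic group, giving the suffix -al.
A C≡C triple bond in the chain gives the infix -yne-.
Number the chain so that the aldehyde carbon is C-1 by definition.
This places the triple bond between C-6 and C-7; a bromo group at C-2; a chloro group at C-7.
The substituents are ordered alphabetically, ignoring any di-/tri- multipliers.
Putting it together: 2-bromo-7-chlorohept-6-ynal.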